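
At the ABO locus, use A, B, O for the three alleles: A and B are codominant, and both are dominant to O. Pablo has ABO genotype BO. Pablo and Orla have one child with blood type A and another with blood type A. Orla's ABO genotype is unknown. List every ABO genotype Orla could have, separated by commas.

AA, AB, AO

For each candidate genotype of Orla, check whether crossing it with BO can produce every observed child phenotype.
  AA → possible child types {A, AB} ✓
  AB → possible child types {A, B, AB} ✓
  AO → possible child types {O, A, B, AB} ✓
  BB → possible child types {B} ✗
  BO → possible child types {O, B} ✗
  OO → possible child types {O, B} ✗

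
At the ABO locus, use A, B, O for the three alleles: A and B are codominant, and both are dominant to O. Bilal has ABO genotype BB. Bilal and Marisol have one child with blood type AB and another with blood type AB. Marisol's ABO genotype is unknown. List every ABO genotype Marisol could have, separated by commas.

AA, AB, AO

For each candidate genotype of Marisol, check whether crossing it with BB can produce every observed child phenotype.
  AA → possible child types {AB} ✓
  AB → possible child types {B, AB} ✓
  AO → possible child types {B, AB} ✓
  BB → possible child types {B} ✗
  BO → possible child types {B} ✗
  OO → possible child types {B} ✗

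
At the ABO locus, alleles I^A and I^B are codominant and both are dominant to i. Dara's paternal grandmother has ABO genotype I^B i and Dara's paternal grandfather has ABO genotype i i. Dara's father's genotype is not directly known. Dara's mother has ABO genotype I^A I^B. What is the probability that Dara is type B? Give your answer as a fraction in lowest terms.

Dara's father's ABO genotype from I^B i × i i: 1/2 I^B i, 1/2 i i.
Crossing each possibility with the mother I^A I^B and summing P(type B): 1/2·1/2 + 1/2·1/2 = 1/2.

1/2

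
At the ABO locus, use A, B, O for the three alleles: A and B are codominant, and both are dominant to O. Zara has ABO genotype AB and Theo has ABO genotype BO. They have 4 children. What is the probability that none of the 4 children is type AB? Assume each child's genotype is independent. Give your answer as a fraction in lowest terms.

ABO cross AB × BO → 1/4 A, 1/2 B, 1/4 AB.
So P(type AB) = 1/4 per child.
P(not type AB) = 3/4 for one child; (3/4)^4 = 81/256.

81/256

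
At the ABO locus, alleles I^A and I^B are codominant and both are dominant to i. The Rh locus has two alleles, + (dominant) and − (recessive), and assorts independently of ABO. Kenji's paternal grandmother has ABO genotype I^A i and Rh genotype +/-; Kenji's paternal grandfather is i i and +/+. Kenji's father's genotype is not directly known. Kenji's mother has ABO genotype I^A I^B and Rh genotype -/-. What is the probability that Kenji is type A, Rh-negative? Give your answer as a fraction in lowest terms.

Kenji's father's ABO genotype from I^A i × i i: 1/2 I^A i, 1/2 i i.
Crossing each possibility with the mother I^A I^B and summing P(type A): 1/2·1/2 + 1/2·1/2 = 1/2.
Similarly for Rh via the father's Rh distribution: P(Rh-) = 1/4.
Independent loci: 1/2 × 1/4 = 1/8.

1/8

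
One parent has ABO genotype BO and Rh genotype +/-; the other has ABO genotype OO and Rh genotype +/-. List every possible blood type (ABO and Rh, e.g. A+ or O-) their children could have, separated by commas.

O+, O-, B+, B-

Gametes from BO × OO give offspring ABO genotypes BO, OO, i.e. phenotypes O, B.
Rh cross +/- × +/- → phenotypes Rh+, Rh-.
Combining independently: O+, O-, B+, B-.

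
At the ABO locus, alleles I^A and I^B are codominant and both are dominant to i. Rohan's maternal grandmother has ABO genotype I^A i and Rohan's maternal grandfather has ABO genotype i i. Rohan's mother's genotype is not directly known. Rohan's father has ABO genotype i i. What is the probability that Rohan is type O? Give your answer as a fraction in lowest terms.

3/4

Rohan's mother's ABO genotype from I^A i × i i: 1/2 I^A i, 1/2 i i.
Crossing each possibility with the father i i and summing P(type O): 1/2·1/2 + 1/2·1 = 3/4.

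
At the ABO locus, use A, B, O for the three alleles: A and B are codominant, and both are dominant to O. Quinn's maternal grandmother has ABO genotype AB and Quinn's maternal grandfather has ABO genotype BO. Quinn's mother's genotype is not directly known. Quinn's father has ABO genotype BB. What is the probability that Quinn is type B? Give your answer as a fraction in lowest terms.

Quinn's mother's ABO genotype from AB × BO: 1/4 AB, 1/4 AO, 1/4 BB, 1/4 BO.
Crossing each possibility with the father BB and summing P(type B): 1/4·1/2 + 1/4·1/2 + 1/4·1 + 1/4·1 = 3/4.

3/4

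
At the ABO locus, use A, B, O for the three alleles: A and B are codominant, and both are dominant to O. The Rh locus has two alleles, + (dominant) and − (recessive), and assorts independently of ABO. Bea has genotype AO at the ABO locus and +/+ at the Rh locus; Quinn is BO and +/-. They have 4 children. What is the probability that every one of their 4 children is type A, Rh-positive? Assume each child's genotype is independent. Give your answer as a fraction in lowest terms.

1/256

ABO cross AO × BO → 1/4 O, 1/4 A, 1/4 B, 1/4 AB.
Rh cross +/+ × +/- → 1 Rh+; so P(type A, Rh-positive) = 1/4 × 1 = 1/4 per child.
All 4 independent: (1/4)^4 = 1/256.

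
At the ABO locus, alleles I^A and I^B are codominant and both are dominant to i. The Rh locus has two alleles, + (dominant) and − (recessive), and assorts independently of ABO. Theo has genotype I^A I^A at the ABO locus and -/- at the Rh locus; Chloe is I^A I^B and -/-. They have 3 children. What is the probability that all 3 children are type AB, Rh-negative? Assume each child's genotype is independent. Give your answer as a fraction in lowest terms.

1/8

ABO cross I^A I^A × I^A I^B → 1/2 A, 1/2 AB.
Rh cross -/- × -/- → 1 Rh-; so P(type AB, Rh-negative) = 1/2 × 1 = 1/2 per child.
All 3 independent: (1/2)^3 = 1/8.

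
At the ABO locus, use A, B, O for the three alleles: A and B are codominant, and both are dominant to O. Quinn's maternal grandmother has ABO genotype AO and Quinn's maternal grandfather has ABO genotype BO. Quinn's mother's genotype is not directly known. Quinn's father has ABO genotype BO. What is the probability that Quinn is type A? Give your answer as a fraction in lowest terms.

Quinn's mother's ABO genotype from AO × BO: 1/4 AB, 1/4 AO, 1/4 BO, 1/4 OO.
Crossing each possibility with the father BO and summing P(type A): 1/4·1/4 + 1/4·1/4 + 1/4·0 + 1/4·0 = 1/8.

1/8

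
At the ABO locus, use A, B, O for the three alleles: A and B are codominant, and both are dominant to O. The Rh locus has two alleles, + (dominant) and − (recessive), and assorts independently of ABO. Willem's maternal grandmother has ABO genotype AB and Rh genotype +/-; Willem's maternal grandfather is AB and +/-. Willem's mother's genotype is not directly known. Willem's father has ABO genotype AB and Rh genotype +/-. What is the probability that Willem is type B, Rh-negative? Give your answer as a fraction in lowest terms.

1/16

Willem's mother's ABO genotype from AB × AB: 1/4 AA, 1/2 AB, 1/4 BB.
Crossing each possibility with the father AB and summing P(type B): 1/4·0 + 1/2·1/4 + 1/4·1/2 = 1/4.
Similarly for Rh via the mother's Rh distribution: P(Rh-) = 1/4.
Independent loci: 1/4 × 1/4 = 1/16.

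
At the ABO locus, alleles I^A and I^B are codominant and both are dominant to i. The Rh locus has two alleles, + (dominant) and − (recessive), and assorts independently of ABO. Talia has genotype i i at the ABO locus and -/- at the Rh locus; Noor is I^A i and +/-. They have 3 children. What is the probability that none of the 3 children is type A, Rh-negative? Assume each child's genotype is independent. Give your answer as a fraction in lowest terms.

ABO cross i i × I^A i → 1/2 O, 1/2 A.
Rh cross -/- × +/- → 1/2 Rh+, 1/2 Rh-; so P(type A, Rh-negative) = 1/2 × 1/2 = 1/4 per child.
P(not type A, Rh-negative) = 3/4 for one child; (3/4)^3 = 27/64.

27/64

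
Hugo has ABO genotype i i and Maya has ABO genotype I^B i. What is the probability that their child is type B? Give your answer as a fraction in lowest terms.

ABO cross i i × I^B i → offspring phenotypes: 1/2 O, 1/2 B.
So P(type B) = 1/2.

1/2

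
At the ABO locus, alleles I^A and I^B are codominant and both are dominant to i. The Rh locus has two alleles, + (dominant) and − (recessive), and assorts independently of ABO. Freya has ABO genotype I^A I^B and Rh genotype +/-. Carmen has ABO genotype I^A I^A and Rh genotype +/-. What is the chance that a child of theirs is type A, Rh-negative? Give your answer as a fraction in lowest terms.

1/8

ABO cross I^A I^B × I^A I^A → offspring phenotypes: 1/2 A, 1/2 AB.
Rh cross +/- × +/- → 3/4 Rh+, 1/4 Rh-.
Independent loci: P(type A, Rh-negative) = 1/2 × 1/4 = 1/8.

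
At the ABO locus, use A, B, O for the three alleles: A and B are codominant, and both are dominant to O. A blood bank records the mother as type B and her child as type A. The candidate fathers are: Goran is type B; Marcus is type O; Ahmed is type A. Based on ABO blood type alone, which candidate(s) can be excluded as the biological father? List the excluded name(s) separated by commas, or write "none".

A candidate is excluded only if no genotype consistent with his phenotype could produce a type A child with a type B mother.
Goran (type B): no genotype consistent with that phenotype can produce a type-A child with a type-B mother.
Marcus (type O): no genotype consistent with that phenotype can produce a type-A child with a type-B mother.

Goran, Marcus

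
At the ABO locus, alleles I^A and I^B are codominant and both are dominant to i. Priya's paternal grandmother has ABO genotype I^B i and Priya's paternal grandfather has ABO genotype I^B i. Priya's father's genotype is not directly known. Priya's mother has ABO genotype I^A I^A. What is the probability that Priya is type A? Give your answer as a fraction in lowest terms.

1/2

Priya's father's ABO genotype from I^B i × I^B i: 1/4 I^B I^B, 1/2 I^B i, 1/4 i i.
Crossing each possibility with the mother I^A I^A and summing P(type A): 1/4·0 + 1/2·1/2 + 1/4·1 = 1/2.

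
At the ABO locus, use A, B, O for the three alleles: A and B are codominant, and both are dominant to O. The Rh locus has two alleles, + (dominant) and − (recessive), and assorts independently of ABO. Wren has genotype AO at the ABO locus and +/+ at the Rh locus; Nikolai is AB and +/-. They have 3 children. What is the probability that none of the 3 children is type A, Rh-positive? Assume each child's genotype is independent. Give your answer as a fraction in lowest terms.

1/8

ABO cross AO × AB → 1/2 A, 1/4 B, 1/4 AB.
Rh cross +/+ × +/- → 1 Rh+; so P(type A, Rh-positive) = 1/2 × 1 = 1/2 per child.
P(not type A, Rh-positive) = 1/2 for one child; (1/2)^3 = 1/8.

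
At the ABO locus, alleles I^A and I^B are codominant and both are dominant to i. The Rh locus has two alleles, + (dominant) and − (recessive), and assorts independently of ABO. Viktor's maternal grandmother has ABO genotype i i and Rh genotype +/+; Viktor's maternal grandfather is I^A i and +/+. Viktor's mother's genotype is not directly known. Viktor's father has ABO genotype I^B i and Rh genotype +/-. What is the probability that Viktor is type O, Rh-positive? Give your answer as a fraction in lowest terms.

Viktor's mother's ABO genotype from i i × I^A i: 1/2 I^A i, 1/2 i i.
Crossing each possibility with the father I^B i and summing P(type O): 1/2·1/4 + 1/2·1/2 = 3/8.
Similarly for Rh via the mother's Rh distribution: P(Rh+) = 1.
Independent loci: 3/8 × 1 = 3/8.

3/8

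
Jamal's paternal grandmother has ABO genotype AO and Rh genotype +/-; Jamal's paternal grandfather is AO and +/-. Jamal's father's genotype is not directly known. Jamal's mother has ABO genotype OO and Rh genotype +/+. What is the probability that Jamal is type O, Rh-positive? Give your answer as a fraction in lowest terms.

Jamal's father's ABO genotype from AO × AO: 1/4 AA, 1/2 AO, 1/4 OO.
Crossing each possibility with the mother OO and summing P(type O): 1/4·0 + 1/2·1/2 + 1/4·1 = 1/2.
Similarly for Rh via the father's Rh distribution: P(Rh+) = 1.
Independent loci: 1/2 × 1 = 1/2.

1/2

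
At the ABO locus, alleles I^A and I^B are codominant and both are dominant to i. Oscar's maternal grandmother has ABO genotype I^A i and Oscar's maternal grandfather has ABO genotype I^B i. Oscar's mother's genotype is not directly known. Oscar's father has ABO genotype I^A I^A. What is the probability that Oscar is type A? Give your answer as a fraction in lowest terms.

Oscar's mother's ABO genotype from I^A i × I^B i: 1/4 I^A I^B, 1/4 I^A i, 1/4 I^B i, 1/4 i i.
Crossing each possibility with the father I^A I^A and summing P(type A): 1/4·1/2 + 1/4·1 + 1/4·1/2 + 1/4·1 = 3/4.

3/4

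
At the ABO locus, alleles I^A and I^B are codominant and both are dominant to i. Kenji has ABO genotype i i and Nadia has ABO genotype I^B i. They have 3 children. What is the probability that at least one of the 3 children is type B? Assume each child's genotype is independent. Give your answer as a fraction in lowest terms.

7/8

ABO cross i i × I^B i → 1/2 O, 1/2 B.
So P(type B) = 1/2 per child.
P(none) = (1/2)^3 = 1/8; P(at least one) = 1 − 1/8 = 7/8.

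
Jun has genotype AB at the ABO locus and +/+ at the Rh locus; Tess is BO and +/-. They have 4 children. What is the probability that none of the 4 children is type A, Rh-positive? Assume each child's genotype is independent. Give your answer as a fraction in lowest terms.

81/256

ABO cross AB × BO → 1/4 A, 1/2 B, 1/4 AB.
Rh cross +/+ × +/- → 1 Rh+; so P(type A, Rh-positive) = 1/4 × 1 = 1/4 per child.
P(not type A, Rh-positive) = 3/4 for one child; (3/4)^4 = 81/256.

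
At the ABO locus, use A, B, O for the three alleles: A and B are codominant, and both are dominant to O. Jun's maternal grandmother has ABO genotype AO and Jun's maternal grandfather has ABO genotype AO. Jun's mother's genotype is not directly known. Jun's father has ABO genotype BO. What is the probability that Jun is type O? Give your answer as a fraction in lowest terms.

Jun's mother's ABO genotype from AO × AO: 1/4 AA, 1/2 AO, 1/4 OO.
Crossing each possibility with the father BO and summing P(type O): 1/4·0 + 1/2·1/4 + 1/4·1/2 = 1/4.

1/4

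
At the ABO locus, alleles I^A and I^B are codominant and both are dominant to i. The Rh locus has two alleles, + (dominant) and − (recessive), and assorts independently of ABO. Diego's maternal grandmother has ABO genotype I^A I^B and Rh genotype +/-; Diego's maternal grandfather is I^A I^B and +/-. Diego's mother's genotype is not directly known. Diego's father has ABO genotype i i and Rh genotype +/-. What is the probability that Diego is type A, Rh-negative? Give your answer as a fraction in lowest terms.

Diego's mother's ABO genotype from I^A I^B × I^A I^B: 1/4 I^A I^A, 1/2 I^A I^B, 1/4 I^B I^B.
Crossing each possibility with the father i i and summing P(type A): 1/4·1 + 1/2·1/2 + 1/4·0 = 1/2.
Similarly for Rh via the mother's Rh distribution: P(Rh-) = 1/4.
Independent loci: 1/2 × 1/4 = 1/8.

1/8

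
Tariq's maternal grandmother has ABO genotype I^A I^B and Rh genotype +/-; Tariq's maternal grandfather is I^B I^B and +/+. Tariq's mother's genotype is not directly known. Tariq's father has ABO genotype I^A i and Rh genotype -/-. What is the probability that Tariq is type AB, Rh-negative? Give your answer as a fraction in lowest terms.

3/32

Tariq's mother's ABO genotype from I^A I^B × I^B I^B: 1/2 I^A I^B, 1/2 I^B I^B.
Crossing each possibility with the father I^A i and summing P(type AB): 1/2·1/4 + 1/2·1/2 = 3/8.
Similarly for Rh via the mother's Rh distribution: P(Rh-) = 1/4.
Independent loci: 3/8 × 1/4 = 3/32.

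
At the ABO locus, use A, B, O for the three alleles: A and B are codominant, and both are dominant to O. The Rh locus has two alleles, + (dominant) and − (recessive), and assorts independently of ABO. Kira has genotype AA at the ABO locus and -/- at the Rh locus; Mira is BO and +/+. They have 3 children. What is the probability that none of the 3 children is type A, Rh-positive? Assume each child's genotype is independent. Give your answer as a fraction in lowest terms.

1/8

ABO cross AA × BO → 1/2 A, 1/2 AB.
Rh cross -/- × +/+ → 1 Rh+; so P(type A, Rh-positive) = 1/2 × 1 = 1/2 per child.
P(not type A, Rh-positive) = 1/2 for one child; (1/2)^3 = 1/8.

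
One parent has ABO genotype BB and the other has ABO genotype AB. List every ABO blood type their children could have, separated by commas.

Gametes from BB × AB give offspring ABO genotypes AB, BB, i.e. phenotypes B, AB.

B, AB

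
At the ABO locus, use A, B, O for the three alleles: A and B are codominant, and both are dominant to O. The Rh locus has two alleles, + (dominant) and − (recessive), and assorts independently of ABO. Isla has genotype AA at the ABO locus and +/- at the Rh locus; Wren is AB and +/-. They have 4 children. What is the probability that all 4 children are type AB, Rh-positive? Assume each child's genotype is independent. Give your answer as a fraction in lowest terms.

ABO cross AA × AB → 1/2 A, 1/2 AB.
Rh cross +/- × +/- → 3/4 Rh+, 1/4 Rh-; so P(type AB, Rh-positive) = 1/2 × 3/4 = 3/8 per child.
All 4 independent: (3/8)^4 = 81/4096.

81/4096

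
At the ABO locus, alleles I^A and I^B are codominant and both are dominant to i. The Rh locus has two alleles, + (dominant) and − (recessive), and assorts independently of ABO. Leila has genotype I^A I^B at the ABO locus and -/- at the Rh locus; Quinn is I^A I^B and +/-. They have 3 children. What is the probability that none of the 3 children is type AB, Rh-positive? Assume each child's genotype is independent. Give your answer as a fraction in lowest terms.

ABO cross I^A I^B × I^A I^B → 1/4 A, 1/4 B, 1/2 AB.
Rh cross -/- × +/- → 1/2 Rh+, 1/2 Rh-; so P(type AB, Rh-positive) = 1/2 × 1/2 = 1/4 per child.
P(not type AB, Rh-positive) = 3/4 for one child; (3/4)^3 = 27/64.

27/64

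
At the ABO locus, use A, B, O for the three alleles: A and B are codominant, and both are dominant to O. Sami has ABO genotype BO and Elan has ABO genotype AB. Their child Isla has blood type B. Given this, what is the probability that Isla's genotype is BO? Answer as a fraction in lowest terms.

1/2

Cross BO × AB → 1/4 AB, 1/4 AO, 1/4 BB, 1/4 BO.
Type-B genotypes among offspring: BB (1/4), BO (1/4); total 1/2.
P(BO | type B) = (1/4) / (1/2) = 1/2.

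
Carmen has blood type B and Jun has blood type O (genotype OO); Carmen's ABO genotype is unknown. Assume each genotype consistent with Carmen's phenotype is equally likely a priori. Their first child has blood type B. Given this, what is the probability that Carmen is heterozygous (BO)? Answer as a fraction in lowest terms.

1/3

Possible genotypes: Carmen ∈ {BB, BO}; Jun ∈ {OO}.
Weight each parental genotype pair by prior × P(type-B child):
  BB × OO: posterior weight 2/3.
  BO × OO: posterior weight 1/3.
Sum the posterior weight over pairs where Carmen is BO: 1/3.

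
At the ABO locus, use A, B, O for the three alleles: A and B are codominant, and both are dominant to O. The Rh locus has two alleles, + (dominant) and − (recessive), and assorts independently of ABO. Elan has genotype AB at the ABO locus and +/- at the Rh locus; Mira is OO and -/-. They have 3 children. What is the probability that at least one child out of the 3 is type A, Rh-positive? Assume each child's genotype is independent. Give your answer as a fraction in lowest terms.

ABO cross AB × OO → 1/2 A, 1/2 B.
Rh cross +/- × -/- → 1/2 Rh+, 1/2 Rh-; so P(type A, Rh-positive) = 1/2 × 1/2 = 1/4 per child.
P(none) = (3/4)^3 = 27/64; P(at least one) = 1 − 27/64 = 37/64.

37/64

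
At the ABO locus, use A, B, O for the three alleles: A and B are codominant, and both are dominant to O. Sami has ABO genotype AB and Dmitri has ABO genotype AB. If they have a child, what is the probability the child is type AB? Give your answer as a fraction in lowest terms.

ABO cross AB × AB → offspring phenotypes: 1/4 A, 1/4 B, 1/2 AB.
So P(type AB) = 1/2.

1/2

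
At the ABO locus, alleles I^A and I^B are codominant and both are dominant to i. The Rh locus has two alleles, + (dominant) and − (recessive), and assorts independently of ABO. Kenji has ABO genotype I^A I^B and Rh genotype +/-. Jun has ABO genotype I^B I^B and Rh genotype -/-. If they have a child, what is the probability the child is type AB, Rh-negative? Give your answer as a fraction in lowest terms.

ABO cross I^A I^B × I^B I^B → offspring phenotypes: 1/2 B, 1/2 AB.
Rh cross +/- × -/- → 1/2 Rh+, 1/2 Rh-.
Independent loci: P(type AB, Rh-negative) = 1/2 × 1/2 = 1/4.

1/4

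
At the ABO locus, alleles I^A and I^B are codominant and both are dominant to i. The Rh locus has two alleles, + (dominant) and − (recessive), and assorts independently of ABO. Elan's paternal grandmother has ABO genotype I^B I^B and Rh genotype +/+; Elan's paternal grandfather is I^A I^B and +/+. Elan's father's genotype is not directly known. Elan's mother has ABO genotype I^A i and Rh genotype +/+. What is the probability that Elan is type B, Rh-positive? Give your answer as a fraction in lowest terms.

3/8

Elan's father's ABO genotype from I^B I^B × I^A I^B: 1/2 I^A I^B, 1/2 I^B I^B.
Crossing each possibility with the mother I^A i and summing P(type B): 1/2·1/4 + 1/2·1/2 = 3/8.
Similarly for Rh via the father's Rh distribution: P(Rh+) = 1.
Independent loci: 3/8 × 1 = 3/8.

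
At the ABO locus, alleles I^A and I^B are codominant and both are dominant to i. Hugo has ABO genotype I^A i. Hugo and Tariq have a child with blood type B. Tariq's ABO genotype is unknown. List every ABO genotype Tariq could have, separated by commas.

I^A I^B, I^B I^B, I^B i

For each candidate genotype of Tariq, check whether crossing it with I^A i can produce every observed child phenotype.
  I^A I^A → possible child types {A} ✗
  I^A I^B → possible child types {A, B, AB} ✓
  I^A i → possible child types {O, A} ✗
  I^B I^B → possible child types {B, AB} ✓
  I^B i → possible child types {O, A, B, AB} ✓
  i i → possible child types {O, A} ✗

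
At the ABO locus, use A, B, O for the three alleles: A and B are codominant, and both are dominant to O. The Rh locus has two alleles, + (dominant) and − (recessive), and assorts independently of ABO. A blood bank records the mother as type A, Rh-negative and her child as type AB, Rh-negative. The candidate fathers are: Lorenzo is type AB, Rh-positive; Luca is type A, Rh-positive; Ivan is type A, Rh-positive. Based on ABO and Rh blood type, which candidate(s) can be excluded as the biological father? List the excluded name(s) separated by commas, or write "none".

A candidate is excluded only if no genotype consistent with his phenotype could produce a type AB, Rh-negative child with a type A, Rh-negative mother.
Luca (type A, Rh+): no genotype consistent with that phenotype can produce a type-AB Rh- child with a type-A mother.
Ivan (type A, Rh+): no genotype consistent with that phenotype can produce a type-AB Rh- child with a type-A mother.

Luca, Ivan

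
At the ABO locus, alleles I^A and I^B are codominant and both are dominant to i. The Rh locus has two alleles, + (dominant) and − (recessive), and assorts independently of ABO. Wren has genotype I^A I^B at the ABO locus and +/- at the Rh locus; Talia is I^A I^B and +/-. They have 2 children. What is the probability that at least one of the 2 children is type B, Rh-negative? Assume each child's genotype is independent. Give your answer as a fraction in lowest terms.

31/256

ABO cross I^A I^B × I^A I^B → 1/4 A, 1/4 B, 1/2 AB.
Rh cross +/- × +/- → 3/4 Rh+, 1/4 Rh-; so P(type B, Rh-negative) = 1/4 × 1/4 = 1/16 per child.
P(none) = (15/16)^2 = 225/256; P(at least one) = 1 − 225/256 = 31/256.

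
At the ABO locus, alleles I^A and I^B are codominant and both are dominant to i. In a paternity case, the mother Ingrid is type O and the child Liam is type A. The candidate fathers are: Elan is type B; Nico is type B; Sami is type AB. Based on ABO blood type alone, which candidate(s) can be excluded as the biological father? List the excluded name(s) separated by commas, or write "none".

A candidate is excluded only if no genotype consistent with his phenotype could produce a type A child with a type O mother.
Elan (type B): no genotype consistent with that phenotype can produce a type-A child with a type-O mother.
Nico (type B): no genotype consistent with that phenotype can produce a type-A child with a type-O mother.

Elan, Nico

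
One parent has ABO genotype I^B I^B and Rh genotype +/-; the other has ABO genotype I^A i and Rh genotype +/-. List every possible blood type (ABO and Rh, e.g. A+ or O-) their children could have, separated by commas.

Gametes from I^B I^B × I^A i give offspring ABO genotypes I^A I^B, I^B i, i.e. phenotypes B, AB.
Rh cross +/- × +/- → phenotypes Rh+, Rh-.
Combining independently: B+, B-, AB+, AB-.

B+, B-, AB+, AB-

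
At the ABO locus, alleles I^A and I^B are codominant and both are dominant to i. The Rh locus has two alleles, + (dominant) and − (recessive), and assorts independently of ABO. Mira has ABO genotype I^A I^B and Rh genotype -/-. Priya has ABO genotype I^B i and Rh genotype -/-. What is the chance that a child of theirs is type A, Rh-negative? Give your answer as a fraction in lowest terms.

ABO cross I^A I^B × I^B i → offspring phenotypes: 1/4 A, 1/2 B, 1/4 AB.
Rh cross -/- × -/- → 1 Rh-.
Independent loci: P(type A, Rh-negative) = 1/4 × 1 = 1/4.

1/4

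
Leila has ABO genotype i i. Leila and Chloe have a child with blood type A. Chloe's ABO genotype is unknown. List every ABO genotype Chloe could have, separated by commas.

For each candidate genotype of Chloe, check whether crossing it with i i can produce every observed child phenotype.
  I^A I^A → possible child types {A} ✓
  I^A I^B → possible child types {A, B} ✓
  I^A i → possible child types {O, A} ✓
  I^B I^B → possible child types {B} ✗
  I^B i → possible child types {O, B} ✗
  i i → possible child types {O} ✗

I^A I^A, I^A I^B, I^A i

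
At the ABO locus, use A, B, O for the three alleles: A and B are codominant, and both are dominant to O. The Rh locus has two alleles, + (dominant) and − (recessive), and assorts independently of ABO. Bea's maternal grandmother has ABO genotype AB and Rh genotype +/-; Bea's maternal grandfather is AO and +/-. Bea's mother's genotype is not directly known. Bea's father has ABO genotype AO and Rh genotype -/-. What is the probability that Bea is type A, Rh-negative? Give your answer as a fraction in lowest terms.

Bea's mother's ABO genotype from AB × AO: 1/4 AA, 1/4 AB, 1/4 AO, 1/4 BO.
Crossing each possibility with the father AO and summing P(type A): 1/4·1 + 1/4·1/2 + 1/4·3/4 + 1/4·1/4 = 5/8.
Similarly for Rh via the mother's Rh distribution: P(Rh-) = 1/2.
Independent loci: 5/8 × 1/2 = 5/16.

5/16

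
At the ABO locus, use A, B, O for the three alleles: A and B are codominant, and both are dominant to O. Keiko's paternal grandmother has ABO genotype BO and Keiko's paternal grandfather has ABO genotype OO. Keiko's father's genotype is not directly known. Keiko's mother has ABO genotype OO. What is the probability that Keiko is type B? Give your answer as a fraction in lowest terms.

Keiko's father's ABO genotype from BO × OO: 1/2 BO, 1/2 OO.
Crossing each possibility with the mother OO and summing P(type B): 1/2·1/2 + 1/2·0 = 1/4.

1/4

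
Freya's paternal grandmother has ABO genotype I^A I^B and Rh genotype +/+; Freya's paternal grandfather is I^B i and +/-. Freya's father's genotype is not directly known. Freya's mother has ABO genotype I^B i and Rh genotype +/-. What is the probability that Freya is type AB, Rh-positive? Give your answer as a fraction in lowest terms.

7/64

Freya's father's ABO genotype from I^A I^B × I^B i: 1/4 I^A I^B, 1/4 I^A i, 1/4 I^B I^B, 1/4 I^B i.
Crossing each possibility with the mother I^B i and summing P(type AB): 1/4·1/4 + 1/4·1/4 + 1/4·0 + 1/4·0 = 1/8.
Similarly for Rh via the father's Rh distribution: P(Rh+) = 7/8.
Independent loci: 1/8 × 7/8 = 7/64.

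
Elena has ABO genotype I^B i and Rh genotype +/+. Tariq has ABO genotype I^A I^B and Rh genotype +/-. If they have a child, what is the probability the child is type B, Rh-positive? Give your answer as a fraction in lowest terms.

1/2

ABO cross I^B i × I^A I^B → offspring phenotypes: 1/4 A, 1/2 B, 1/4 AB.
Rh cross +/+ × +/- → 1 Rh+.
Independent loci: P(type B, Rh-positive) = 1/2 × 1 = 1/2.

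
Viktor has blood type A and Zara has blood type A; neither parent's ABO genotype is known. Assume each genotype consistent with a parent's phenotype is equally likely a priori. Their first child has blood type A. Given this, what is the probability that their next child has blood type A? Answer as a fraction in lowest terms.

Possible genotypes: Viktor ∈ {I^A I^A, I^A i}; Zara ∈ {I^A I^A, I^A i}.
Weight each parental genotype pair by prior × P(type-A child):
  I^A I^A × I^A I^A: posterior weight 4/15; P(next child type A) = 1.
  I^A I^A × I^A i: posterior weight 4/15; P(next child type A) = 1.
  I^A i × I^A I^A: posterior weight 4/15; P(next child type A) = 1.
  I^A i × I^A i: posterior weight 1/5; P(next child type A) = 3/4.
Weighted sum = 19/20.

19/20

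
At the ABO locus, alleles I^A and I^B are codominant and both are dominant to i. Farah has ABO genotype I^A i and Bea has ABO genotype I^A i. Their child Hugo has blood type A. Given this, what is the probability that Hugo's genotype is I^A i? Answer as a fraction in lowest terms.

2/3

Cross I^A i × I^A i → 1/4 I^A I^A, 1/2 I^A i, 1/4 i i.
Type-A genotypes among offspring: I^A I^A (1/4), I^A i (1/2); total 3/4.
P(I^A i | type A) = (1/2) / (3/4) = 2/3.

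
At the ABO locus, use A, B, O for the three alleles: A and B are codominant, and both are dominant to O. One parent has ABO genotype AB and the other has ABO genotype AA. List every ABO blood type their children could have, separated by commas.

A, AB

Gametes from AB × AA give offspring ABO genotypes AA, AB, i.e. phenotypes A, AB.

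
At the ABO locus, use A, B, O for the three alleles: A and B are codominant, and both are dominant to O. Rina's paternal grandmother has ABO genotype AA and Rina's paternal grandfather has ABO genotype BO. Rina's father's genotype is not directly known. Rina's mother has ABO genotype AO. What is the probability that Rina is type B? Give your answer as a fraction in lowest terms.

1/8

Rina's father's ABO genotype from AA × BO: 1/2 AB, 1/2 AO.
Crossing each possibility with the mother AO and summing P(type B): 1/2·1/4 + 1/2·0 = 1/8.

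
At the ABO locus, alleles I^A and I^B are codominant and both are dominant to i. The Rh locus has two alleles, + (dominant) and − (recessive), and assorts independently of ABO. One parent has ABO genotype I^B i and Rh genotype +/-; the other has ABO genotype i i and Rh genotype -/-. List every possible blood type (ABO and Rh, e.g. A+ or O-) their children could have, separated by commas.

O+, O-, B+, B-

Gametes from I^B i × i i give offspring ABO genotypes I^B i, i i, i.e. phenotypes O, B.
Rh cross +/- × -/- → phenotypes Rh+, Rh-.
Combining independently: O+, O-, B+, B-.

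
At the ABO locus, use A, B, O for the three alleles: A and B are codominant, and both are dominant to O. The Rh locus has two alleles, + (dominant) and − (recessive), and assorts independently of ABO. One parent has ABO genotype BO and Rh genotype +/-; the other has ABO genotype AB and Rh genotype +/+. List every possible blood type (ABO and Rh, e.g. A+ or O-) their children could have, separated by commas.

Gametes from BO × AB give offspring ABO genotypes AB, AO, BB, BO, i.e. phenotypes A, B, AB.
Rh cross +/- × +/+ → phenotypes Rh+.
Combining independently: A+, B+, AB+.

A+, B+, AB+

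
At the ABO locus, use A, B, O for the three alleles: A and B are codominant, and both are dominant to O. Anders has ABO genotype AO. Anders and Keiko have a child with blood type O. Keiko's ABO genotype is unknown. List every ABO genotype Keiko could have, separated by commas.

For each candidate genotype of Keiko, check whether crossing it with AO can produce every observed child phenotype.
  AA → possible child types {A} ✗
  AB → possible child types {A, B, AB} ✗
  AO → possible child types {O, A} ✓
  BB → possible child types {B, AB} ✗
  BO → possible child types {O, A, B, AB} ✓
  OO → possible child types {O, A} ✓

AO, BO, OO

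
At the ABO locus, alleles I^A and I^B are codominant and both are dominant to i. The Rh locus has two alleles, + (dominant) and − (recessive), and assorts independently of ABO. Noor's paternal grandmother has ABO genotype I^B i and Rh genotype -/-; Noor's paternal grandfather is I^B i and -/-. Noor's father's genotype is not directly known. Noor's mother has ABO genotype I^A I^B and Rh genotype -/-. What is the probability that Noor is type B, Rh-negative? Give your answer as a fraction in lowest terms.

1/2

Noor's father's ABO genotype from I^B i × I^B i: 1/4 I^B I^B, 1/2 I^B i, 1/4 i i.
Crossing each possibility with the mother I^A I^B and summing P(type B): 1/4·1/2 + 1/2·1/2 + 1/4·1/2 = 1/2.
Similarly for Rh via the father's Rh distribution: P(Rh-) = 1.
Independent loci: 1/2 × 1 = 1/2.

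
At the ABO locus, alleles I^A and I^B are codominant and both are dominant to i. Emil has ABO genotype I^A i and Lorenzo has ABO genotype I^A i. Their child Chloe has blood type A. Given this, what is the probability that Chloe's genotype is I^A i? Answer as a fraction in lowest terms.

Cross I^A i × I^A i → 1/4 I^A I^A, 1/2 I^A i, 1/4 i i.
Type-A genotypes among offspring: I^A I^A (1/4), I^A i (1/2); total 3/4.
P(I^A i | type A) = (1/2) / (3/4) = 2/3.

2/3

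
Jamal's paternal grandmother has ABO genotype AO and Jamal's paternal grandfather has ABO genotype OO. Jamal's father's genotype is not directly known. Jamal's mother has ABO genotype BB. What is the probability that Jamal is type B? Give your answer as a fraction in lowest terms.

Jamal's father's ABO genotype from AO × OO: 1/2 AO, 1/2 OO.
Crossing each possibility with the mother BB and summing P(type B): 1/2·1/2 + 1/2·1 = 3/4.

3/4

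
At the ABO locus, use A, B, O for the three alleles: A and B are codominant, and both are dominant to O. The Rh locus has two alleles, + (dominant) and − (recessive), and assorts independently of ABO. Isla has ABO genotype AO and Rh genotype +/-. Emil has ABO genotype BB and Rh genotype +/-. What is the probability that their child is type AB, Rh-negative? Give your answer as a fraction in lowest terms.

ABO cross AO × BB → offspring phenotypes: 1/2 B, 1/2 AB.
Rh cross +/- × +/- → 3/4 Rh+, 1/4 Rh-.
Independent loci: P(type AB, Rh-negative) = 1/2 × 1/4 = 1/8.

1/8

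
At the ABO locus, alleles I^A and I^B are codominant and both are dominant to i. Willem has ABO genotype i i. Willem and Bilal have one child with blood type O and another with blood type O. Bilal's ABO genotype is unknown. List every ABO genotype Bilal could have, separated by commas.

I^A i, I^B i, i i

For each candidate genotype of Bilal, check whether crossing it with i i can produce every observed child phenotype.
  I^A I^A → possible child types {A} ✗
  I^A I^B → possible child types {A, B} ✗
  I^A i → possible child types {O, A} ✓
  I^B I^B → possible child types {B} ✗
  I^B i → possible child types {O, B} ✓
  i i → possible child types {O} ✓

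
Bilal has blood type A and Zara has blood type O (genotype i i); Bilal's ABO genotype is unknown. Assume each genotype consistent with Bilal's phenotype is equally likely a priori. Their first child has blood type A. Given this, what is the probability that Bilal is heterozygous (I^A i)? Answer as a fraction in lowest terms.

1/3

Possible genotypes: Bilal ∈ {I^A I^A, I^A i}; Zara ∈ {i i}.
Weight each parental genotype pair by prior × P(type-A child):
  I^A I^A × i i: posterior weight 2/3.
  I^A i × i i: posterior weight 1/3.
Sum the posterior weight over pairs where Bilal is I^A i: 1/3.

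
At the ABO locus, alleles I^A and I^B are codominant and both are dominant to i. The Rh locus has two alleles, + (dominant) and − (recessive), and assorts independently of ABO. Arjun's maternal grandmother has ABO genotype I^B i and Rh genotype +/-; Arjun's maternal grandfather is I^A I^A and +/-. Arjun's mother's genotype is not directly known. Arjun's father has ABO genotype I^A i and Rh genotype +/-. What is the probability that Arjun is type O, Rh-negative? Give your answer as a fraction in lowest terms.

1/32

Arjun's mother's ABO genotype from I^B i × I^A I^A: 1/2 I^A I^B, 1/2 I^A i.
Crossing each possibility with the father I^A i and summing P(type O): 1/2·0 + 1/2·1/4 = 1/8.
Similarly for Rh via the mother's Rh distribution: P(Rh-) = 1/4.
Independent loci: 1/8 × 1/4 = 1/32.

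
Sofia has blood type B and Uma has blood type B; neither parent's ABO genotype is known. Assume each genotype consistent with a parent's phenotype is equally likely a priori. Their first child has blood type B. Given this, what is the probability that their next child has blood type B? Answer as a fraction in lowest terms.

Possible genotypes: Sofia ∈ {I^B I^B, I^B i}; Uma ∈ {I^B I^B, I^B i}.
Weight each parental genotype pair by prior × P(type-B child):
  I^B I^B × I^B I^B: posterior weight 4/15; P(next child type B) = 1.
  I^B I^B × I^B i: posterior weight 4/15; P(next child type B) = 1.
  I^B i × I^B I^B: posterior weight 4/15; P(next child type B) = 1.
  I^B i × I^B i: posterior weight 1/5; P(next child type B) = 3/4.
Weighted sum = 19/20.

19/20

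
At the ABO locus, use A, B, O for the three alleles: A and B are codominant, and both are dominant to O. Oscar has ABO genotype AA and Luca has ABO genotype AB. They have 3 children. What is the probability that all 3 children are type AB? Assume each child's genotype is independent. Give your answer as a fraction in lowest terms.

1/8

ABO cross AA × AB → 1/2 A, 1/2 AB.
So P(type AB) = 1/2 per child.
All 3 independent: (1/2)^3 = 1/8.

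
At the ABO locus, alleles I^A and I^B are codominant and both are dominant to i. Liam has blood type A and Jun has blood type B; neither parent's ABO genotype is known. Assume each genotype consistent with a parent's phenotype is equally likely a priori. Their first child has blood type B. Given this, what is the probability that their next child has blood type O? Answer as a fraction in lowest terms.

1/12

Possible genotypes: Liam ∈ {I^A I^A, I^A i}; Jun ∈ {I^B I^B, I^B i}.
Weight each parental genotype pair by prior × P(type-B child):
  I^A i × I^B I^B: posterior weight 2/3; P(next child type O) = 0.
  I^A i × I^B i: posterior weight 1/3; P(next child type O) = 1/4.
Weighted sum = 1/12.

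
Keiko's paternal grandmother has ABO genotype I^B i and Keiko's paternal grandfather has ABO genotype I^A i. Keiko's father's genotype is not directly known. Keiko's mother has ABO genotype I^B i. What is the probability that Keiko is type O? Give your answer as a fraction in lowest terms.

Keiko's father's ABO genotype from I^B i × I^A i: 1/4 I^A I^B, 1/4 I^A i, 1/4 I^B i, 1/4 i i.
Crossing each possibility with the mother I^B i and summing P(type O): 1/4·0 + 1/4·1/4 + 1/4·1/4 + 1/4·1/2 = 1/4.

1/4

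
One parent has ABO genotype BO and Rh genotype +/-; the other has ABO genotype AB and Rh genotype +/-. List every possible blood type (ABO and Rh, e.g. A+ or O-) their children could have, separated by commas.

A+, A-, B+, B-, AB+, AB-

Gametes from BO × AB give offspring ABO genotypes AB, AO, BB, BO, i.e. phenotypes A, B, AB.
Rh cross +/- × +/- → phenotypes Rh+, Rh-.
Combining independently: A+, A-, B+, B-, AB+, AB-.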